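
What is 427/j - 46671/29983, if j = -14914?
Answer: -708854035/447166462 ≈ -1.5852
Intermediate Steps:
427/j - 46671/29983 = 427/(-14914) - 46671/29983 = 427*(-1/14914) - 46671*1/29983 = -427/14914 - 46671/29983 = -708854035/447166462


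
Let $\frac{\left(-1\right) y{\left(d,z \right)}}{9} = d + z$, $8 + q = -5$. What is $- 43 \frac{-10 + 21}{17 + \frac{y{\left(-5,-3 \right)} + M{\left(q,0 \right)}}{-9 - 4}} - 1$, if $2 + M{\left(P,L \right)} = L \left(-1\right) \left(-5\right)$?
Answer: $- \frac{6300}{151} \approx -41.722$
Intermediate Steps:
$q = -13$ ($q = -8 - 5 = -13$)
$M{\left(P,L \right)} = -2 + 5 L$ ($M{\left(P,L \right)} = -2 + L \left(-1\right) \left(-5\right) = -2 + - L \left(-5\right) = -2 + 5 L$)
$y{\left(d,z \right)} = - 9 d - 9 z$ ($y{\left(d,z \right)} = - 9 \left(d + z\right) = - 9 d - 9 z$)
$- 43 \frac{-10 + 21}{17 + \frac{y{\left(-5,-3 \right)} + M{\left(q,0 \right)}}{-9 - 4}} - 1 = - 43 \frac{-10 + 21}{17 + \frac{\left(\left(-9\right) \left(-5\right) - -27\right) + \left(-2 + 5 \cdot 0\right)}{-9 - 4}} - 1 = - 43 \frac{11}{17 + \frac{\left(45 + 27\right) + \left(-2 + 0\right)}{-13}} - 1 = - 43 \frac{11}{17 + \left(72 - 2\right) \left(- \frac{1}{13}\right)} - 1 = - 43 \frac{11}{17 + 70 \left(- \frac{1}{13}\right)} - 1 = - 43 \frac{11}{17 - \frac{70}{13}} - 1 = - 43 \frac{11}{\frac{151}{13}} - 1 = - 43 \cdot 11 \cdot \frac{13}{151} - 1 = \left(-43\right) \frac{143}{151} - 1 = - \frac{6149}{151} - 1 = - \frac{6300}{151}$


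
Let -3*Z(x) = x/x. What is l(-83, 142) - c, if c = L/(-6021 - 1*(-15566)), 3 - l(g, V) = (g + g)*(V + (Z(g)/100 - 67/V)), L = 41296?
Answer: 477608186183/20330850 ≈ 23492.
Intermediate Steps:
Z(x) = -1/3 (Z(x) = -x/(3*x) = -1/3*1 = -1/3)
l(g, V) = 3 - 2*g*(-1/300 + V - 67/V) (l(g, V) = 3 - (g + g)*(V + (-1/3/100 - 67/V)) = 3 - 2*g*(V + (-1/3*1/100 - 67/V)) = 3 - 2*g*(V + (-1/300 - 67/V)) = 3 - 2*g*(-1/300 + V - 67/V))
c = 41296/9545 (c = 41296/(-6021 - 1*(-15566)) = 41296/(-6021 + 15566) = 41296/9545 ≈ 4.3265)
l(-83, 142) - c = (3 + (1/150)*(-83) - 2*142*(-83) + 134*(-83)/142) - 1*41296/9545 = (3 - 83/150 + 23572 + 134*(-83)*(1/142)) - 41296/9545 = (3 - 83/150 + 23572 - 5561/71) - 41296/9545 = 250233707/10650 - 41296/9545 = 477608186183/20330850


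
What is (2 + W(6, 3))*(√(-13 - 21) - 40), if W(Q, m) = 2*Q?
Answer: -560 + 14*I*√34 ≈ -560.0 + 81.633*I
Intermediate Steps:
(2 + W(6, 3))*(√(-13 - 21) - 40) = (2 + 2*6)*(√(-13 - 21) - 40) = (2 + 12)*(√(-34) - 40) = 14*(I*√34 - 40) = 14*(-40 + I*√34) = -560 + 14*I*√34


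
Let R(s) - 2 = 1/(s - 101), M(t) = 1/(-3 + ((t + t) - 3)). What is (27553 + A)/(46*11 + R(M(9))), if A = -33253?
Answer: -1725675/153794 ≈ -11.221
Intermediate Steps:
M(t) = 1/(-6 + 2*t) (M(t) = 1/(-3 + (2*t - 3)) = 1/(-3 + (-3 + 2*t)) = 1/(-6 + 2*t))
R(s) = 2 + 1/(-101 + s) (R(s) = 2 + 1/(s - 101) = 2 + 1/(-101 + s))
(27553 + A)/(46*11 + R(M(9))) = (27553 - 33253)/(46*11 + (-201 + 2*(1/(2*(-3 + 9))))/(-101 + 1/(2*(-3 + 9)))) = -5700/(506 + (-201 + 2*((½)/6))/(-101 + (½)/6)) = -5700/(506 + (-201 + 2*((½)*(⅙)))/(-101 + (½)*(⅙))) = -5700/(506 + (-201 + 2*(1/12))/(-101 + 1/12)) = -5700/(506 + (-201 + ⅙)/(-1211/12)) = -5700/(506 - 12/1211*(-1205/6)) = -5700/(506 + 2410/1211) = -5700/615176/1211 = -5700*1211/615176 = -1725675/153794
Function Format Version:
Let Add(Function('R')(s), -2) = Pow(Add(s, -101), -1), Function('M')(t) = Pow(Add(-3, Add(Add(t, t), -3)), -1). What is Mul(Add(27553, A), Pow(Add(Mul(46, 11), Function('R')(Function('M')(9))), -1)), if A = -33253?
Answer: Rational(-1725675, 153794) ≈ -11.221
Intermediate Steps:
Function('M')(t) = Pow(Add(-6, Mul(2, t)), -1) (Function('M')(t) = Pow(Add(-3, Add(Mul(2, t), -3)), -1) = Pow(Add(-3, Add(-3, Mul(2, t))), -1) = Pow(Add(-6, Mul(2, t)), -1))
Function('R')(s) = Add(2, Pow(Add(-101, s), -1)) (Function('R')(s) = Add(2, Pow(Add(s, -101), -1)) = Add(2, Pow(Add(-101, s), -1)))
Mul(Add(27553, A), Pow(Add(Mul(46, 11), Function('R')(Function('M')(9))), -1)) = Mul(Add(27553, -33253), Pow(Add(Mul(46, 11), Mul(Pow(Add(-101, Mul(Rational(1, 2), Pow(Add(-3, 9), -1))), -1), Add(-201, Mul(2, Mul(Rational(1, 2), Pow(Add(-3, 9), -1)))))), -1)) = Mul(-5700, Pow(Add(506, Mul(Pow(Add(-101, Mul(Rational(1, 2), Pow(6, -1))), -1), Add(-201, Mul(2, Mul(Rational(1, 2), Pow(6, -1)))))), -1)) = Mul(-5700, Pow(Add(506, Mul(Pow(Add(-101, Mul(Rational(1, 2), Rational(1, 6))), -1), Add(-201, Mul(2, Mul(Rational(1, 2), Rational(1, 6)))))), -1)) = Mul(-5700, Pow(Add(506, Mul(Pow(Add(-101, Rational(1, 12)), -1), Add(-201, Mul(2, Rational(1, 12))))), -1)) = Mul(-5700, Pow(Add(506, Mul(Pow(Rational(-1211, 12), -1), Add(-201, Rational(1, 6)))), -1)) = Mul(-5700, Pow(Add(506, Mul(Rational(-12, 1211), Rational(-1205, 6))), -1)) = Mul(-5700, Pow(Add(506, Rational(2410, 1211)), -1)) = Mul(-5700, Pow(Rational(615176, 1211), -1)) = Mul(-5700, Rational(1211, 615176)) = Rational(-1725675, 153794)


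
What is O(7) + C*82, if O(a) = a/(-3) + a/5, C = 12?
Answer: 14746/15 ≈ 983.07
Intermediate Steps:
O(a) = -2*a/15 (O(a) = a*(-⅓) + a*(⅕) = -a/3 + a/5 = -2*a/15)
O(7) + C*82 = -2/15*7 + 12*82 = -14/15 + 984 = 14746/15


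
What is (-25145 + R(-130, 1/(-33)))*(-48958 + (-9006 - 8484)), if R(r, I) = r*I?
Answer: 55128915440/33 ≈ 1.6706e+9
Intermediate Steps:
R(r, I) = I*r
(-25145 + R(-130, 1/(-33)))*(-48958 + (-9006 - 8484)) = (-25145 - 130/(-33))*(-48958 + (-9006 - 8484)) = (-25145 - 1/33*(-130))*(-48958 - 17490) = (-25145 + 130/33)*(-66448) = -829655/33*(-66448) = 55128915440/33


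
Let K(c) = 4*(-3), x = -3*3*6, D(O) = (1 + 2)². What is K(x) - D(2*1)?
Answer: -21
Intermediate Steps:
D(O) = 9 (D(O) = 3² = 9)
x = -54 (x = -9*6 = -54)
K(c) = -12
K(x) - D(2*1) = -12 - 1*9 = -12 - 9 = -21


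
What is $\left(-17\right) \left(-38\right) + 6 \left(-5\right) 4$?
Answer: $526$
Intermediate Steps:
$\left(-17\right) \left(-38\right) + 6 \left(-5\right) 4 = 646 - 120 = 526$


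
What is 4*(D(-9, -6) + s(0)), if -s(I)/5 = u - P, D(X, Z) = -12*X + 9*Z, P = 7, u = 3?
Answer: 296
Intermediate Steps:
s(I) = 20 (s(I) = -5*(3 - 1*7) = -5*(3 - 7) = -5*(-4) = 20)
4*(D(-9, -6) + s(0)) = 4*((-12*(-9) + 9*(-6)) + 20) = 4*((108 - 54) + 20) = 4*(54 + 20) = 4*74 = 296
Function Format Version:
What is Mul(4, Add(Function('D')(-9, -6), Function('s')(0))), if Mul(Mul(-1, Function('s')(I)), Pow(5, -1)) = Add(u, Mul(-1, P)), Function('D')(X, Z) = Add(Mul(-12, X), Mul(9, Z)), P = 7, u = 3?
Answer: 296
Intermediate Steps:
Function('s')(I) = 20 (Function('s')(I) = Mul(-5, Add(3, Mul(-1, 7))) = Mul(-5, Add(3, -7)) = Mul(-5, -4) = 20)
Mul(4, Add(Function('D')(-9, -6), Function('s')(0))) = Mul(4, Add(Add(Mul(-12, -9), Mul(9, -6)), 20)) = Mul(4, Add(Add(108, -54), 20)) = Mul(4, Add(54, 20)) = Mul(4, 74) = 296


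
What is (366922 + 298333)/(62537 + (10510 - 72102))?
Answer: 133051/189 ≈ 703.97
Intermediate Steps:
(366922 + 298333)/(62537 + (10510 - 72102)) = 665255/(62537 - 61592) = 665255/945 = 665255*(1/945) = 133051/189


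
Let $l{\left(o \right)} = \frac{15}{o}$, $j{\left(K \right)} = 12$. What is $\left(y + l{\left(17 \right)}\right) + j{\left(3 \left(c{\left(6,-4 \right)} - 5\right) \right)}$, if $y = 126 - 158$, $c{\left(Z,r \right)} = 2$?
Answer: $- \frac{325}{17} \approx -19.118$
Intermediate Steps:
$y = -32$ ($y = 126 - 158 = -32$)
$\left(y + l{\left(17 \right)}\right) + j{\left(3 \left(c{\left(6,-4 \right)} - 5\right) \right)} = \left(-32 + \frac{15}{17}\right) + 12 = - \frac{529}{17} + 12 = - \frac{325}{17}$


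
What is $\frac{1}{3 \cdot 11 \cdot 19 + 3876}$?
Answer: $\frac{1}{4503} \approx 0.00022207$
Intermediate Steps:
$\frac{1}{3 \cdot 11 \cdot 19 + 3876} = \frac{1}{33 \cdot 19 + 3876} = \frac{1}{627 + 3876} = \frac{1}{4503}$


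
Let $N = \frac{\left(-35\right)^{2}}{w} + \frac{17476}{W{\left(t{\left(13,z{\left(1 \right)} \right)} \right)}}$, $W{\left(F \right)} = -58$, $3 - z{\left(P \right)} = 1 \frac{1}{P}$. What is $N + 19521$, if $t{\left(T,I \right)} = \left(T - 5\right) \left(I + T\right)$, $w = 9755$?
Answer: $\frac{1087437926}{56579} \approx 19220.0$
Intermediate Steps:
$z{\left(P \right)} = 3 - \frac{1}{P}$ ($z{\left(P \right)} = 3 - 1 \frac{1}{P} = 3 - \frac{1}{P}$)
$t{\left(T,I \right)} = \left(-5 + T\right) \left(I + T\right)$
$N = - \frac{17040733}{56579}$ ($N = \frac{\left(-35\right)^{2}}{9755} + \frac{17476}{-58} = 1225 \cdot \frac{1}{9755} + 17476 \left(- \frac{1}{58}\right) = \frac{245}{1951} - \frac{8738}{29} = - \frac{17040733}{56579} \approx -301.18$)
$N + 19521 = - \frac{17040733}{56579} + 19521 = \frac{1087437926}{56579}$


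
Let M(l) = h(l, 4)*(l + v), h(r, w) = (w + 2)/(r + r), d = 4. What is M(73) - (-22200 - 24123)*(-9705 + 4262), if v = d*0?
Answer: -252136086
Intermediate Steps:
h(r, w) = (2 + w)/(2*r) (h(r, w) = (2 + w)/((2*r)) = (2 + w)*(1/(2*r)) = (2 + w)/(2*r))
v = 0 (v = 4*0 = 0)
M(l) = 3 (M(l) = ((2 + 4)/(2*l))*(l + 0) = ((½)*6/l)*l = (3/l)*l = 3)
M(73) - (-22200 - 24123)*(-9705 + 4262) = 3 - (-22200 - 24123)*(-9705 + 4262) = 3 - (-46323)*(-5443) = 3 - 1*252136089 = 3 - 252136089 = -252136086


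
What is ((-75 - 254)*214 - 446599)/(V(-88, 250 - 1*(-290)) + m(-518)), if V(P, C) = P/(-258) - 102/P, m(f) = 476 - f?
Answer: -2934520380/5650459 ≈ -519.34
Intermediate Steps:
V(P, C) = -102/P - P/258 (V(P, C) = P*(-1/258) - 102/P = -P/258 - 102/P = -102/P - P/258)
((-75 - 254)*214 - 446599)/(V(-88, 250 - 1*(-290)) + m(-518)) = ((-75 - 254)*214 - 446599)/((-102/(-88) - 1/258*(-88)) + (476 - 1*(-518))) = (-329*214 - 446599)/((-102*(-1/88) + 44/129) + (476 + 518)) = (-70406 - 446599)/((51/44 + 44/129) + 994) = -517005/(8515/5676 + 994) = -517005/5650459/5676 = -517005*5676/5650459 = -2934520380/5650459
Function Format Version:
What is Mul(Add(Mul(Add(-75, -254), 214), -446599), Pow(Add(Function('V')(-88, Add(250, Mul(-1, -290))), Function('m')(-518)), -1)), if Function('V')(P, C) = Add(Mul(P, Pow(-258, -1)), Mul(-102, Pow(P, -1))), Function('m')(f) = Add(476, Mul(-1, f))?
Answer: Rational(-2934520380, 5650459) ≈ -519.34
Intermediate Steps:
Function('V')(P, C) = Add(Mul(-102, Pow(P, -1)), Mul(Rational(-1, 258), P)) (Function('V')(P, C) = Add(Mul(P, Rational(-1, 258)), Mul(-102, Pow(P, -1))) = Add(Mul(Rational(-1, 258), P), Mul(-102, Pow(P, -1))) = Add(Mul(-102, Pow(P, -1)), Mul(Rational(-1, 258), P)))
Mul(Add(Mul(Add(-75, -254), 214), -446599), Pow(Add(Function('V')(-88, Add(250, Mul(-1, -290))), Function('m')(-518)), -1)) = Mul(Add(Mul(Add(-75, -254), 214), -446599), Pow(Add(Add(Mul(-102, Pow(-88, -1)), Mul(Rational(-1, 258), -88)), Add(476, Mul(-1, -518))), -1)) = Mul(Add(Mul(-329, 214), -446599), Pow(Add(Add(Mul(-102, Rational(-1, 88)), Rational(44, 129)), Add(476, 518)), -1)) = Mul(Add(-70406, -446599), Pow(Add(Add(Rational(51, 44), Rational(44, 129)), 994), -1)) = Mul(-517005, Pow(Add(Rational(8515, 5676), 994), -1)) = Mul(-517005, Pow(Rational(5650459, 5676), -1)) = Mul(-517005, Rational(5676, 5650459)) = Rational(-2934520380, 5650459)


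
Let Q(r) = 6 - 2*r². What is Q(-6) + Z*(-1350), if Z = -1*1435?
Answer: 1937184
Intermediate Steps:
Z = -1435
Q(-6) + Z*(-1350) = (6 - 2*(-6)²) - 1435*(-1350) = (6 - 2*36) + 1937250 = (6 - 72) + 1937250 = -66 + 1937250 = 1937184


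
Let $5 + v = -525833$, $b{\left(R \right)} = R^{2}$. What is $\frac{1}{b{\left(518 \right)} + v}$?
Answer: $- \frac{1}{257514} \approx -3.8833 \cdot 10^{-6}$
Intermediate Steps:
$v = -525838$ ($v = -5 - 525833 = -525838$)
$\frac{1}{b{\left(518 \right)} + v} = \frac{1}{518^{2} - 525838} = \frac{1}{268324 - 525838} = \frac{1}{-257514} = - \frac{1}{257514}$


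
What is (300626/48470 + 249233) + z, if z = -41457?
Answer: 5035601673/24235 ≈ 2.0778e+5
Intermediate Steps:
(300626/48470 + 249233) + z = (300626/48470 + 249233) - 41457 = (300626*(1/48470) + 249233) - 41457 = (150313/24235 + 249233) - 41457 = 6040312068/24235 - 41457 = 5035601673/24235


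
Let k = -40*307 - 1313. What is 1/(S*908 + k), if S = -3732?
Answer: -1/3402249 ≈ -2.9392e-7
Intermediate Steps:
k = -13593 (k = -12280 - 1313 = -13593)
1/(S*908 + k) = 1/(-3732*908 - 13593) = 1/(-3388656 - 13593) = 1/(-3402249) = -1/3402249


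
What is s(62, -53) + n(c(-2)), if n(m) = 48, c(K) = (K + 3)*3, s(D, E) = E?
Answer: -5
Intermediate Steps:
c(K) = 9 + 3*K (c(K) = (3 + K)*3 = 9 + 3*K)
s(62, -53) + n(c(-2)) = -53 + 48 = -5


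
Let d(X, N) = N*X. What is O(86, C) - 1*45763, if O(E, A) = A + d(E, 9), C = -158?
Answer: -45147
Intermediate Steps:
O(E, A) = A + 9*E
O(86, C) - 1*45763 = (-158 + 9*86) - 1*45763 = (-158 + 774) - 45763 = 616 - 45763 = -45147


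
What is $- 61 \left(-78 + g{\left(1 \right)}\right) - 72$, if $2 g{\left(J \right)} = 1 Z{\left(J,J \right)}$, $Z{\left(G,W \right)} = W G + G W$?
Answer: $4625$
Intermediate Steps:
$Z{\left(G,W \right)} = 2 G W$ ($Z{\left(G,W \right)} = G W + G W = 2 G W$)
$g{\left(J \right)} = J^{2}$ ($g{\left(J \right)} = \frac{1 \cdot 2 J J}{2} = \frac{1 \cdot 2 J^{2}}{2} = \frac{2 J^{2}}{2} = J^{2}$)
$- 61 \left(-78 + g{\left(1 \right)}\right) - 72 = - 61 \left(-78 + 1^{2}\right) - 72 = - 61 \left(-78 + 1\right) - 72 = \left(-61\right) \left(-77\right) - 72 = 4697 - 72 = 4625$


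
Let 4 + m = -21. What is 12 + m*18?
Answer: -438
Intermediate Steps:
m = -25 (m = -4 - 21 = -25)
12 + m*18 = 12 - 25*18 = 12 - 450 = -438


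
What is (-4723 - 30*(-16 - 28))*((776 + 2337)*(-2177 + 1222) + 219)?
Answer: 10116084488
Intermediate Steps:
(-4723 - 30*(-16 - 28))*((776 + 2337)*(-2177 + 1222) + 219) = (-4723 - 30*(-44))*(3113*(-955) + 219) = (-4723 + 1320)*(-2972915 + 219) = -3403*(-2972696) = 10116084488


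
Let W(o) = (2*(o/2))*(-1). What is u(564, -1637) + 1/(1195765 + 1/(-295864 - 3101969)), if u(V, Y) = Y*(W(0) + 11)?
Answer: -73162617055434875/4063009777244 ≈ -18007.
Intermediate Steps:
W(o) = -o (W(o) = (2*(o*(½)))*(-1) = (2*(o/2))*(-1) = o*(-1) = -o)
u(V, Y) = 11*Y (u(V, Y) = Y*(-1*0 + 11) = Y*(0 + 11) = Y*11 = 11*Y)
u(564, -1637) + 1/(1195765 + 1/(-295864 - 3101969)) = 11*(-1637) + 1/(1195765 + 1/(-295864 - 3101969)) = -18007 + 1/(1195765 + 1/(-3397833)) = -18007 + 1/(1195765 - 1/3397833) = -18007 + 1/(4063009777244/3397833) = -18007 + 3397833/4063009777244 = -73162617055434875/4063009777244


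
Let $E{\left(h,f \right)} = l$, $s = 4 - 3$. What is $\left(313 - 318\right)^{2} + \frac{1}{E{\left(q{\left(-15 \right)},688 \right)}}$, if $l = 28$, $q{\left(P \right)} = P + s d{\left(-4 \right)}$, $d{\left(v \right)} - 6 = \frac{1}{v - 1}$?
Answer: $\frac{701}{28} \approx 25.036$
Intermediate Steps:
$s = 1$ ($s = 4 - 3 = 1$)
$d{\left(v \right)} = 6 + \frac{1}{-1 + v}$ ($d{\left(v \right)} = 6 + \frac{1}{v - 1} = 6 + \frac{1}{-1 + v}$)
$q{\left(P \right)} = \frac{29}{5} + P$ ($q{\left(P \right)} = P + 1 \frac{-5 + 6 \left(-4\right)}{-1 - 4} = P + 1 \frac{-5 - 24}{-5} = P + 1 \left(\left(- \frac{1}{5}\right) \left(-29\right)\right) = P + 1 \cdot \frac{29}{5} = P + \frac{29}{5} = \frac{29}{5} + P$)
$E{\left(h,f \right)} = 28$
$\left(313 - 318\right)^{2} + \frac{1}{E{\left(q{\left(-15 \right)},688 \right)}} = \left(313 - 318\right)^{2} + \frac{1}{28} = \left(-5\right)^{2} + \frac{1}{28} = 25 + \frac{1}{28} = \frac{701}{28}$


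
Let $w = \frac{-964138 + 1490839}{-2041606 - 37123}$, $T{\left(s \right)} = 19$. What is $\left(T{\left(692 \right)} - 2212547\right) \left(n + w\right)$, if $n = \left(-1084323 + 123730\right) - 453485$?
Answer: $\frac{6503693915851397264}{2078729} \approx 3.1287 \cdot 10^{12}$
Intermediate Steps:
$n = -1414078$ ($n = -960593 - 453485 = -1414078$)
$w = - \frac{526701}{2078729}$ ($w = \frac{526701}{-2078729} = 526701 \left(- \frac{1}{2078729}\right) = - \frac{526701}{2078729} \approx -0.25338$)
$\left(T{\left(692 \right)} - 2212547\right) \left(n + w\right) = \left(19 - 2212547\right) \left(-1414078 - \frac{526701}{2078729}\right) = \left(-2212528\right) \left(- \frac{2939485473563}{2078729}\right) = \frac{6503693915851397264}{2078729}$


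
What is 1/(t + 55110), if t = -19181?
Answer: 1/35929 ≈ 2.7833e-5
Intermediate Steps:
1/(t + 55110) = 1/(-19181 + 55110) = 1/35929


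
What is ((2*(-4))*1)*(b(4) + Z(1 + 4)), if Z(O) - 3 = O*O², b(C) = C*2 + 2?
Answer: -1104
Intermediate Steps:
b(C) = 2 + 2*C (b(C) = 2*C + 2 = 2 + 2*C)
Z(O) = 3 + O³ (Z(O) = 3 + O*O² = 3 + O³)
((2*(-4))*1)*(b(4) + Z(1 + 4)) = ((2*(-4))*1)*((2 + 2*4) + (3 + (1 + 4)³)) = (-8*1)*((2 + 8) + (3 + 5³)) = -8*(10 + (3 + 125)) = -8*(10 + 128) = -8*138 = -1104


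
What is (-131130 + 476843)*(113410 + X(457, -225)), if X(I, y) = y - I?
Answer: 38971535064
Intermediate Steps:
(-131130 + 476843)*(113410 + X(457, -225)) = (-131130 + 476843)*(113410 + (-225 - 1*457)) = 345713*(113410 + (-225 - 457)) = 345713*(113410 - 682) = 345713*112728 = 38971535064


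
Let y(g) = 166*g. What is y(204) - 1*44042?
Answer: -10178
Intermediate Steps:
y(204) - 1*44042 = 166*204 - 1*44042 = 33864 - 44042 = -10178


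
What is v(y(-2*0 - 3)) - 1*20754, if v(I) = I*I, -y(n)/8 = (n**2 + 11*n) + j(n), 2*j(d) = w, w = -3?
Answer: 20862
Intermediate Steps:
j(d) = -3/2 (j(d) = (1/2)*(-3) = -3/2)
y(n) = 12 - 88*n - 8*n**2 (y(n) = -8*((n**2 + 11*n) - 3/2) = -8*(-3/2 + n**2 + 11*n) = 12 - 88*n - 8*n**2)
v(I) = I**2
v(y(-2*0 - 3)) - 1*20754 = (12 - 88*(-2*0 - 3) - 8*(-2*0 - 3)**2)**2 - 1*20754 = (12 - 88*(0 - 3) - 8*(0 - 3)**2)**2 - 20754 = (12 - 88*(-3) - 8*(-3)**2)**2 - 20754 = (12 + 264 - 8*9)**2 - 20754 = (12 + 264 - 72)**2 - 20754 = 204**2 - 20754 = 41616 - 20754 = 20862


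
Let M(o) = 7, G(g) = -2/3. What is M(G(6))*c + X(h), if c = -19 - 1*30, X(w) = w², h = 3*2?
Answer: -307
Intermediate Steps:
G(g) = -⅔ (G(g) = -2*⅓ = -⅔)
h = 6
c = -49 (c = -19 - 30 = -49)
M(G(6))*c + X(h) = 7*(-49) + 6² = -343 + 36 = -307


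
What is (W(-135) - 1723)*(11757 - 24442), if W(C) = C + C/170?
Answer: 801679315/34 ≈ 2.3579e+7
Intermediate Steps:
W(C) = 171*C/170 (W(C) = C + C*(1/170) = C + C/170 = 171*C/170)
(W(-135) - 1723)*(11757 - 24442) = ((171/170)*(-135) - 1723)*(11757 - 24442) = (-4617/34 - 1723)*(-12685) = -63199/34*(-12685) = 801679315/34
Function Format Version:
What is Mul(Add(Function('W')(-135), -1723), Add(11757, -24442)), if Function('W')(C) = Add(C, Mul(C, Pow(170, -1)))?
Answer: Rational(801679315, 34) ≈ 2.3579e+7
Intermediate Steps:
Function('W')(C) = Mul(Rational(171, 170), C) (Function('W')(C) = Add(C, Mul(C, Rational(1, 170))) = Add(C, Mul(Rational(1, 170), C)) = Mul(Rational(171, 170), C))
Mul(Add(Function('W')(-135), -1723), Add(11757, -24442)) = Mul(Add(Mul(Rational(171, 170), -135), -1723), Add(11757, -24442)) = Mul(Add(Rational(-4617, 34), -1723), -12685) = Mul(Rational(-63199, 34), -12685) = Rational(801679315, 34)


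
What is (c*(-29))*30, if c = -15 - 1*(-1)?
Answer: 12180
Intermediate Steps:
c = -14 (c = -15 + 1 = -14)
(c*(-29))*30 = -14*(-29)*30 = 406*30 = 12180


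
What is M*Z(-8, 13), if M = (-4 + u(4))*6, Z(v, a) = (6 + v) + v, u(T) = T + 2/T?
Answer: -30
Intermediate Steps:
Z(v, a) = 6 + 2*v
M = 3 (M = (-4 + (4 + 2/4))*6 = (-4 + (4 + 2*(1/4)))*6 = (-4 + (4 + 1/2))*6 = (-4 + 9/2)*6 = (1/2)*6 = 3)
M*Z(-8, 13) = 3*(6 + 2*(-8)) = 3*(6 - 16) = 3*(-10) = -30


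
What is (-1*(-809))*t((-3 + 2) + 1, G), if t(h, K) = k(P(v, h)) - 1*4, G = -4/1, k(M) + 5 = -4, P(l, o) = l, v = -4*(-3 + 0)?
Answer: -10517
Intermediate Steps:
v = 12 (v = -4*(-3) = 12)
k(M) = -9 (k(M) = -5 - 4 = -9)
G = -4 (G = -4*1 = -4)
t(h, K) = -13 (t(h, K) = -9 - 1*4 = -9 - 4 = -13)
(-1*(-809))*t((-3 + 2) + 1, G) = -1*(-809)*(-13) = 809*(-13) = -10517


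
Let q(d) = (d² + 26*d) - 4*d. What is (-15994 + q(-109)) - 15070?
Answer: -21581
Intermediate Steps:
q(d) = d² + 22*d
(-15994 + q(-109)) - 15070 = (-15994 - 109*(22 - 109)) - 15070 = (-15994 - 109*(-87)) - 15070 = (-15994 + 9483) - 15070 = -6511 - 15070 = -21581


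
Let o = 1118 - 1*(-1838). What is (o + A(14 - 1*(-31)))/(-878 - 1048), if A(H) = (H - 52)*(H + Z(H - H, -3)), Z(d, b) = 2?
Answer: -2627/1926 ≈ -1.3640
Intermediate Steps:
o = 2956 (o = 1118 + 1838 = 2956)
A(H) = (-52 + H)*(2 + H) (A(H) = (H - 52)*(H + 2) = (-52 + H)*(2 + H))
(o + A(14 - 1*(-31)))/(-878 - 1048) = (2956 + (-104 + (14 - 1*(-31))² - 50*(14 - 1*(-31))))/(-878 - 1048) = (2956 + (-104 + (14 + 31)² - 50*(14 + 31)))/(-1926) = (2956 + (-104 + 45² - 50*45))*(-1/1926) = (2956 + (-104 + 2025 - 2250))*(-1/1926) = (2956 - 329)*(-1/1926) = 2627*(-1/1926) = -2627/1926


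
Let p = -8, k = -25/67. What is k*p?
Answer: 200/67 ≈ 2.9851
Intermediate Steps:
k = -25/67 (k = -25*1/67 = -25/67 ≈ -0.37313)
k*p = -25/67*(-8) = 200/67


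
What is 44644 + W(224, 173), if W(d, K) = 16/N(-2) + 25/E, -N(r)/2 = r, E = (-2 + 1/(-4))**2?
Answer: 3616888/81 ≈ 44653.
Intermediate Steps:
E = 81/16 (E = (-2 - 1/4)**2 = (-9/4)**2 = 81/16 ≈ 5.0625)
N(r) = -2*r
W(d, K) = 724/81 (W(d, K) = 16/((-2*(-2))) + 25/(81/16) = 16/4 + 25*(16/81) = 16*(1/4) + 400/81 = 4 + 400/81 = 724/81)
44644 + W(224, 173) = 44644 + 724/81 = 3616888/81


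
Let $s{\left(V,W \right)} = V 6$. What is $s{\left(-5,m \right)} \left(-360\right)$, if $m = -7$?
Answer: $10800$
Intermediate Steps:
$s{\left(V,W \right)} = 6 V$
$s{\left(-5,m \right)} \left(-360\right) = 6 \left(-5\right) \left(-360\right) = \left(-30\right) \left(-360\right) = 10800$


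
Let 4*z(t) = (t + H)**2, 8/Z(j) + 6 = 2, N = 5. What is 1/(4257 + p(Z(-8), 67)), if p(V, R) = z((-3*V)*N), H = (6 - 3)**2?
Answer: 4/18549 ≈ 0.00021564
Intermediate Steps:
H = 9 (H = 3**2 = 9)
Z(j) = -2 (Z(j) = 8/(-6 + 2) = 8/(-4) = 8*(-1/4) = -2)
z(t) = (9 + t)**2/4 (z(t) = (t + 9)**2/4 = (9 + t)**2/4)
p(V, R) = (9 - 15*V)**2/4 (p(V, R) = (9 - 3*V*5)**2/4 = (9 - 15*V)**2/4)
1/(4257 + p(Z(-8), 67)) = 1/(4257 + 9*(-3 + 5*(-2))**2/4) = 1/(4257 + 9*(-3 - 10)**2/4) = 1/(4257 + (9/4)*(-13)**2) = 1/(4257 + (9/4)*169) = 1/(4257 + 1521/4) = 1/(18549/4) = 4/18549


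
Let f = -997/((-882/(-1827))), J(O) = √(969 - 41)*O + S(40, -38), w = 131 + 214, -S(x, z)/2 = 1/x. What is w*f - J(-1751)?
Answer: -99749843/140 + 7004*√58 ≈ -6.5916e+5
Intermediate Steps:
S(x, z) = -2/x
w = 345
J(O) = -1/20 + 4*O*√58 (J(O) = √(969 - 41)*O - 2/40 = √928*O - 2*1/40 = (4*√58)*O - 1/20 = 4*O*√58 - 1/20 = -1/20 + 4*O*√58)
f = -28913/14 (f = -997/((-882*(-1/1827))) = -997/14/29 = -997*29/14 = -28913/14 ≈ -2065.2)
w*f - J(-1751) = 345*(-28913/14) - (-1/20 + 4*(-1751)*√58) = -9974985/14 - (-1/20 - 7004*√58) = -9974985/14 + (1/20 + 7004*√58) = -99749843/140 + 7004*√58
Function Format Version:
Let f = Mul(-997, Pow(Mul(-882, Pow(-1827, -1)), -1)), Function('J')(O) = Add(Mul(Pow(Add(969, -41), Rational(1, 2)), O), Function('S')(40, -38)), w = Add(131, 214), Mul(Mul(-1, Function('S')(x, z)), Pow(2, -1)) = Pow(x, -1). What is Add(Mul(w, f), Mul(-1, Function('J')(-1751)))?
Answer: Add(Rational(-99749843, 140), Mul(7004, Pow(58, Rational(1, 2)))) ≈ -6.5916e+5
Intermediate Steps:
Function('S')(x, z) = Mul(-2, Pow(x, -1))
w = 345
Function('J')(O) = Add(Rational(-1, 20), Mul(4, O, Pow(58, Rational(1, 2)))) (Function('J')(O) = Add(Mul(Pow(Add(969, -41), Rational(1, 2)), O), Mul(-2, Pow(40, -1))) = Add(Mul(Pow(928, Rational(1, 2)), O), Mul(-2, Rational(1, 40))) = Add(Mul(Mul(4, Pow(58, Rational(1, 2))), O), Rational(-1, 20)) = Add(Mul(4, O, Pow(58, Rational(1, 2))), Rational(-1, 20)) = Add(Rational(-1, 20), Mul(4, O, Pow(58, Rational(1, 2)))))
f = Rational(-28913, 14) (f = Mul(-997, Pow(Mul(-882, Rational(-1, 1827)), -1)) = Mul(-997, Pow(Rational(14, 29), -1)) = Mul(-997, Rational(29, 14)) = Rational(-28913, 14) ≈ -2065.2)
Add(Mul(w, f), Mul(-1, Function('J')(-1751))) = Add(Mul(345, Rational(-28913, 14)), Mul(-1, Add(Rational(-1, 20), Mul(4, -1751, Pow(58, Rational(1, 2)))))) = Add(Rational(-9974985, 14), Mul(-1, Add(Rational(-1, 20), Mul(-7004, Pow(58, Rational(1, 2)))))) = Add(Rational(-9974985, 14), Add(Rational(1, 20), Mul(7004, Pow(58, Rational(1, 2))))) = Add(Rational(-99749843, 140), Mul(7004, Pow(58, Rational(1, 2))))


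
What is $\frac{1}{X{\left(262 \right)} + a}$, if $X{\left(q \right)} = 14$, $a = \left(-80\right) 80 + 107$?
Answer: $- \frac{1}{6279} \approx -0.00015926$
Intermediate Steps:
$a = -6293$ ($a = -6400 + 107 = -6293$)
$\frac{1}{X{\left(262 \right)} + a} = \frac{1}{14 - 6293} = \frac{1}{-6279} = - \frac{1}{6279}$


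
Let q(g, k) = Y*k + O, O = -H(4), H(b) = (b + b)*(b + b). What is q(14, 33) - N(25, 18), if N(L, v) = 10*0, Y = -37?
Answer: -1285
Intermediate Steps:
H(b) = 4*b**2 (H(b) = (2*b)*(2*b) = 4*b**2)
O = -64 (O = -4*4**2 = -4*16 = -1*64 = -64)
q(g, k) = -64 - 37*k (q(g, k) = -37*k - 64 = -64 - 37*k)
N(L, v) = 0
q(14, 33) - N(25, 18) = (-64 - 37*33) - 1*0 = (-64 - 1221) + 0 = -1285 + 0 = -1285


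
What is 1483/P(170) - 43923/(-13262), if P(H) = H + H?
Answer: 17300683/2254540 ≈ 7.6737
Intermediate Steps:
P(H) = 2*H
1483/P(170) - 43923/(-13262) = 1483/((2*170)) - 43923/(-13262) = 1483/340 - 43923*(-1/13262) = 1483*(1/340) + 43923/13262 = 1483/340 + 43923/13262 = 17300683/2254540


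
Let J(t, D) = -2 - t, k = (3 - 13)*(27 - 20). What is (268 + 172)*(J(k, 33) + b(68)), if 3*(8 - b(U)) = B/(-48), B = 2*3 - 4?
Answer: 301015/9 ≈ 33446.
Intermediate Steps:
B = 2 (B = 6 - 4 = 2)
b(U) = 577/72 (b(U) = 8 - 2/(3*(-48)) = 8 - 2*(-1)/(3*48) = 8 - 1/3*(-1/24) = 8 + 1/72 = 577/72)
k = -70 (k = -10*7 = -70)
(268 + 172)*(J(k, 33) + b(68)) = (268 + 172)*((-2 - 1*(-70)) + 577/72) = 440*((-2 + 70) + 577/72) = 440*(68 + 577/72) = 440*(5473/72) = 301015/9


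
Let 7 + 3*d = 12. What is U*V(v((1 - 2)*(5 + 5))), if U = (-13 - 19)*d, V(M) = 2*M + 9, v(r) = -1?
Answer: -1120/3 ≈ -373.33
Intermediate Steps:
d = 5/3 (d = -7/3 + (⅓)*12 = -7/3 + 4 = 5/3 ≈ 1.6667)
V(M) = 9 + 2*M
U = -160/3 (U = (-13 - 19)*(5/3) = -32*5/3 = -160/3 ≈ -53.333)
U*V(v((1 - 2)*(5 + 5))) = -160*(9 + 2*(-1))/3 = -160*(9 - 2)/3 = -160/3*7 = -1120/3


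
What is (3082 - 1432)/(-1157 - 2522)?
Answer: -1650/3679 ≈ -0.44849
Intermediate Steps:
(3082 - 1432)/(-1157 - 2522) = 1650/(-3679) = 1650*(-1/3679) = -1650/3679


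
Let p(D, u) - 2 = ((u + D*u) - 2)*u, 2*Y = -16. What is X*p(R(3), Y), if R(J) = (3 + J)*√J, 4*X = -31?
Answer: -1271/2 - 2976*√3 ≈ -5790.1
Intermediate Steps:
Y = -8 (Y = (½)*(-16) = -8)
X = -31/4 (X = (¼)*(-31) = -31/4 ≈ -7.7500)
R(J) = √J*(3 + J)
p(D, u) = 2 + u*(-2 + u + D*u) (p(D, u) = 2 + ((u + D*u) - 2)*u = 2 + (-2 + u + D*u)*u = 2 + u*(-2 + u + D*u))
X*p(R(3), Y) = -31*(2 + (-8)² - 2*(-8) + (√3*(3 + 3))*(-8)²)/4 = -31*(2 + 64 + 16 + (√3*6)*64)/4 = -31*(2 + 64 + 16 + (6*√3)*64)/4 = -31*(2 + 64 + 16 + 384*√3)/4 = -31*(82 + 384*√3)/4 = -1271/2 - 2976*√3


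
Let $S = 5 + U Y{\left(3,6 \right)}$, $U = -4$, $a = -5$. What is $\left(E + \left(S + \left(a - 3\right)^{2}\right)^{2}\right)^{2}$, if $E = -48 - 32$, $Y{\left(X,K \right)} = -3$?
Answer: $42003361$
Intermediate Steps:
$S = 17$ ($S = 5 - -12 = 5 + 12 = 17$)
$E = -80$
$\left(E + \left(S + \left(a - 3\right)^{2}\right)^{2}\right)^{2} = \left(-80 + \left(17 + \left(-5 - 3\right)^{2}\right)^{2}\right)^{2} = \left(-80 + \left(17 + \left(-8\right)^{2}\right)^{2}\right)^{2} = \left(-80 + \left(17 + 64\right)^{2}\right)^{2} = \left(-80 + 81^{2}\right)^{2} = \left(-80 + 6561\right)^{2} = 6481^{2} = 42003361$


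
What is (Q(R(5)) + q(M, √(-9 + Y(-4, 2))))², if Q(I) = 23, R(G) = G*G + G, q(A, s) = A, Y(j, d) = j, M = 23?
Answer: 2116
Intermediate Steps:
R(G) = G + G² (R(G) = G² + G = G + G²)
(Q(R(5)) + q(M, √(-9 + Y(-4, 2))))² = (23 + 23)² = 46² = 2116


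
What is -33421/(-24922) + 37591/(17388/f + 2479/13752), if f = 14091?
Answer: 8645240213974349/325233719930 ≈ 26582.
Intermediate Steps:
-33421/(-24922) + 37591/(17388/f + 2479/13752) = -33421/(-24922) + 37591/(17388/14091 + 2479/13752) = -33421*(-1/24922) + 37591/(17388*(1/14091) + 2479*(1/13752)) = 33421/24922 + 37591/(828/671 + 2479/13752) = 33421/24922 + 37591/(13050065/9227592) = 33421/24922 + 37591*(9227592/13050065) = 33421/24922 + 346874410872/13050065 = 8645240213974349/325233719930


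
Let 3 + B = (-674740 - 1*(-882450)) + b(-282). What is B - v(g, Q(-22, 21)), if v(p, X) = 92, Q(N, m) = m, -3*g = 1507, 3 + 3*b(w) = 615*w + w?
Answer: 149710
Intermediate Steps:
b(w) = -1 + 616*w/3 (b(w) = -1 + (615*w + w)/3 = -1 + (616*w)/3 = -1 + 616*w/3)
g = -1507/3 (g = -⅓*1507 = -1507/3 ≈ -502.33)
B = 149802 (B = -3 + ((-674740 - 1*(-882450)) + (-1 + (616/3)*(-282))) = -3 + ((-674740 + 882450) + (-1 - 57904)) = -3 + (207710 - 57905) = -3 + 149805 = 149802)
B - v(g, Q(-22, 21)) = 149802 - 1*92 = 149802 - 92 = 149710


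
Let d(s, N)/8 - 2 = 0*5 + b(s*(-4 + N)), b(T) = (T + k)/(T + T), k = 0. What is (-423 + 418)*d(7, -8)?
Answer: -100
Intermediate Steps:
b(T) = ½ (b(T) = (T + 0)/(T + T) = T/((2*T)) = T*(1/(2*T)) = ½)
d(s, N) = 20 (d(s, N) = 16 + 8*(0*5 + ½) = 16 + 8*(0 + ½) = 16 + 8*(½) = 16 + 4 = 20)
(-423 + 418)*d(7, -8) = (-423 + 418)*20 = -5*20 = -100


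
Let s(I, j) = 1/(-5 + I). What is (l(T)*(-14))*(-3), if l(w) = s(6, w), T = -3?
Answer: 42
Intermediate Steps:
l(w) = 1 (l(w) = 1/(-5 + 6) = 1/1 = 1)
(l(T)*(-14))*(-3) = (1*(-14))*(-3) = -14*(-3) = 42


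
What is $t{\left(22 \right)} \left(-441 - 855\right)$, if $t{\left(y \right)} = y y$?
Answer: $-627264$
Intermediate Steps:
$t{\left(y \right)} = y^{2}$
$t{\left(22 \right)} \left(-441 - 855\right) = 22^{2} \left(-441 - 855\right) = 484 \left(-1296\right) = -627264$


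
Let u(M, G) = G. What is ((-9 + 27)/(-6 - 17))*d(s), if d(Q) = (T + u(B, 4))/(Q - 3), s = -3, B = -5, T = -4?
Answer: 0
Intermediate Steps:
d(Q) = 0 (d(Q) = (-4 + 4)/(Q - 3) = 0/(-3 + Q) = 0)
((-9 + 27)/(-6 - 17))*d(s) = ((-9 + 27)/(-6 - 17))*0 = (18/(-23))*0 = (18*(-1/23))*0 = -18/23*0 = 0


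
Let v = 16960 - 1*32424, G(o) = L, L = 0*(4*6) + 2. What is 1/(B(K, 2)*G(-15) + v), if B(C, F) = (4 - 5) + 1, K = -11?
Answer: -1/15464 ≈ -6.4666e-5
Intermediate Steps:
L = 2 (L = 0*24 + 2 = 0 + 2 = 2)
G(o) = 2
B(C, F) = 0 (B(C, F) = -1 + 1 = 0)
v = -15464 (v = 16960 - 32424 = -15464)
1/(B(K, 2)*G(-15) + v) = 1/(0*2 - 15464) = 1/(0 - 15464) = 1/(-15464) = -1/15464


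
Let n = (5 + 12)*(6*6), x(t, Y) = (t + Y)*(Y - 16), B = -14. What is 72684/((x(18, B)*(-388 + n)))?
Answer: -6057/2240 ≈ -2.7040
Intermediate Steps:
x(t, Y) = (-16 + Y)*(Y + t) (x(t, Y) = (Y + t)*(-16 + Y) = (-16 + Y)*(Y + t))
n = 612 (n = 17*36 = 612)
72684/((x(18, B)*(-388 + n))) = 72684/((((-14)² - 16*(-14) - 16*18 - 14*18)*(-388 + 612))) = 72684/(((196 + 224 - 288 - 252)*224)) = 72684/((-120*224)) = 72684/(-26880) = 72684*(-1/26880) = -6057/2240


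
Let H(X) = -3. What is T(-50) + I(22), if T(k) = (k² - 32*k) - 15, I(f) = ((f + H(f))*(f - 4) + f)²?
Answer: 136581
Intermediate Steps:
I(f) = (f + (-4 + f)*(-3 + f))² (I(f) = ((f - 3)*(f - 4) + f)² = ((-3 + f)*(-4 + f) + f)² = ((-4 + f)*(-3 + f) + f)² = (f + (-4 + f)*(-3 + f))²)
T(k) = -15 + k² - 32*k
T(-50) + I(22) = (-15 + (-50)² - 32*(-50)) + (12 + 22² - 6*22)² = (-15 + 2500 + 1600) + (12 + 484 - 132)² = 4085 + 364² = 4085 + 132496 = 136581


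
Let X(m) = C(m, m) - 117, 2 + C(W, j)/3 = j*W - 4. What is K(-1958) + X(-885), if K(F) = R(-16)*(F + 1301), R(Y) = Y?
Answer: 2360052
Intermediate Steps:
C(W, j) = -18 + 3*W*j (C(W, j) = -6 + 3*(j*W - 4) = -6 + 3*(W*j - 4) = -6 + 3*(-4 + W*j) = -6 + (-12 + 3*W*j) = -18 + 3*W*j)
K(F) = -20816 - 16*F (K(F) = -16*(F + 1301) = -16*(1301 + F) = -20816 - 16*F)
X(m) = -135 + 3*m² (X(m) = (-18 + 3*m*m) - 117 = (-18 + 3*m²) - 117 = -135 + 3*m²)
K(-1958) + X(-885) = (-20816 - 16*(-1958)) + (-135 + 3*(-885)²) = (-20816 + 31328) + (-135 + 3*783225) = 10512 + (-135 + 2349675) = 10512 + 2349540 = 2360052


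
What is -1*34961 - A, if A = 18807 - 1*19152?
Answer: -34616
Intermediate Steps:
A = -345 (A = 18807 - 19152 = -345)
-1*34961 - A = -1*34961 - 1*(-345) = -34961 + 345 = -34616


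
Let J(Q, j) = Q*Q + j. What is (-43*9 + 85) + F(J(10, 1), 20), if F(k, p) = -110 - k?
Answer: -513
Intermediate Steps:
J(Q, j) = j + Q² (J(Q, j) = Q² + j = j + Q²)
(-43*9 + 85) + F(J(10, 1), 20) = (-43*9 + 85) + (-110 - (1 + 10²)) = (-387 + 85) + (-110 - (1 + 100)) = -302 + (-110 - 1*101) = -302 + (-110 - 101) = -302 - 211 = -513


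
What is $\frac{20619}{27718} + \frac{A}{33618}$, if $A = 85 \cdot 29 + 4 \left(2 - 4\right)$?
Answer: $\frac{4879953}{5973229} \approx 0.81697$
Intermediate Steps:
$A = 2457$ ($A = 2465 + 4 \left(-2\right) = 2465 - 8 = 2457$)
$\frac{20619}{27718} + \frac{A}{33618} = \frac{20619}{27718} + \frac{2457}{33618} = 20619 \cdot \frac{1}{27718} + 2457 \cdot \frac{1}{33618} = \frac{20619}{27718} + \frac{63}{862} = \frac{4879953}{5973229}$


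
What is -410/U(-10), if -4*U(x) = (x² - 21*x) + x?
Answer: 82/15 ≈ 5.4667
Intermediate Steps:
U(x) = 5*x - x²/4 (U(x) = -((x² - 21*x) + x)/4 = -(x² - 20*x)/4 = 5*x - x²/4)
-410/U(-10) = -410*(-2/(5*(20 - 1*(-10)))) = -410*(-2/(5*(20 + 10))) = -410/((¼)*(-10)*30) = -410/(-75) = -410*(-1/75) = 82/15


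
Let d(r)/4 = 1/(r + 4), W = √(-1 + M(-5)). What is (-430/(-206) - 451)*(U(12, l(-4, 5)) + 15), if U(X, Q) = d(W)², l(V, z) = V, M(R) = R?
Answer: 46238*(-60*√6 + 83*I)/(103*(-5*I + 4*√6)) ≈ -6882.1 + 290.81*I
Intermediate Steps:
W = I*√6 (W = √(-1 - 5) = √(-6) = I*√6 ≈ 2.4495*I)
d(r) = 4/(4 + r) (d(r) = 4/(r + 4) = 4/(4 + r))
U(X, Q) = 16/(4 + I*√6)² (U(X, Q) = (4/(4 + I*√6))² = 16/(4 + I*√6)²)
(-430/(-206) - 451)*(U(12, l(-4, 5)) + 15) = (-430/(-206) - 451)*(16/(4 + I*√6)² + 15) = (-430*(-1/206) - 451)*(15 + 16/(4 + I*√6)²) = (215/103 - 451)*(15 + 16/(4 + I*√6)²) = -46238*(15 + 16/(4 + I*√6)²)/103 = -693570/103 - 739808/(103*(4 + I*√6)²)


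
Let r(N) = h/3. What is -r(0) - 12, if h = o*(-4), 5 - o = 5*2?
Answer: -56/3 ≈ -18.667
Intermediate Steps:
o = -5 (o = 5 - 5*2 = 5 - 1*10 = 5 - 10 = -5)
h = 20 (h = -5*(-4) = 20)
r(N) = 20/3
-r(0) - 12 = -1*20/3 - 12 = -20/3 - 12 = -56/3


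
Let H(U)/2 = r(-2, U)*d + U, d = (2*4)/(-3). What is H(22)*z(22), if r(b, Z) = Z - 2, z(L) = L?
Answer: -4136/3 ≈ -1378.7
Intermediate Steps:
r(b, Z) = -2 + Z
d = -8/3 (d = 8*(-⅓) = -8/3 ≈ -2.6667)
H(U) = 32/3 - 10*U/3 (H(U) = 2*((-2 + U)*(-8/3) + U) = 2*((16/3 - 8*U/3) + U) = 2*(16/3 - 5*U/3) = 32/3 - 10*U/3)
H(22)*z(22) = (32/3 - 10/3*22)*22 = (32/3 - 220/3)*22 = -188/3*22 = -4136/3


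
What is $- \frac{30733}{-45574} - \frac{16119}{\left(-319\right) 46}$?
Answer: $\frac{296395837}{167188219} \approx 1.7728$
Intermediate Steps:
$- \frac{30733}{-45574} - \frac{16119}{\left(-319\right) 46} = \left(-30733\right) \left(- \frac{1}{45574}\right) - \frac{16119}{-14674} = \frac{30733}{45574} - - \frac{16119}{14674} = \frac{30733}{45574} + \frac{16119}{14674} = \frac{296395837}{167188219}$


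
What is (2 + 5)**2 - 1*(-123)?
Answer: 172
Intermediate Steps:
(2 + 5)**2 - 1*(-123) = 7**2 + 123 = 49 + 123 = 172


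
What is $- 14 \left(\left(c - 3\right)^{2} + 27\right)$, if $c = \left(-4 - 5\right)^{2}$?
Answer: $-85554$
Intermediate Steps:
$c = 81$ ($c = \left(-9\right)^{2} = 81$)
$- 14 \left(\left(c - 3\right)^{2} + 27\right) = - 14 \left(\left(81 - 3\right)^{2} + 27\right) = - 14 \left(78^{2} + 27\right) = - 14 \left(6084 + 27\right) = \left(-14\right) 6111 = -85554$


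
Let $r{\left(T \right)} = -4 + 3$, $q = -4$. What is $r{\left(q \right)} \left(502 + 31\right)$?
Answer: $-533$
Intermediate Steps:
$r{\left(T \right)} = -1$
$r{\left(q \right)} \left(502 + 31\right) = - (502 + 31) = \left(-1\right) 533 = -533$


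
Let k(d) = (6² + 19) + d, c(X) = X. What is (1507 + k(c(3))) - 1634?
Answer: -69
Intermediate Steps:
k(d) = 55 + d (k(d) = (36 + 19) + d = 55 + d)
(1507 + k(c(3))) - 1634 = (1507 + (55 + 3)) - 1634 = (1507 + 58) - 1634 = 1565 - 1634 = -69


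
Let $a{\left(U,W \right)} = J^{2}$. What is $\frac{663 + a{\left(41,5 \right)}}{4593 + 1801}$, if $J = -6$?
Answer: $\frac{699}{6394} \approx 0.10932$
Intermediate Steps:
$a{\left(U,W \right)} = 36$ ($a{\left(U,W \right)} = \left(-6\right)^{2} = 36$)
$\frac{663 + a{\left(41,5 \right)}}{4593 + 1801} = \frac{663 + 36}{4593 + 1801} = \frac{699}{6394}$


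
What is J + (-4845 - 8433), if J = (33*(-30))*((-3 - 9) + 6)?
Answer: -7338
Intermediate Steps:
J = 5940 (J = -990*(-12 + 6) = -990*(-6) = 5940)
J + (-4845 - 8433) = 5940 + (-4845 - 8433) = 5940 - 13278 = -7338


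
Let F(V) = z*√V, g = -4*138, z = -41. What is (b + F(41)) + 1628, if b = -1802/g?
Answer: 450229/276 - 41*√41 ≈ 1368.7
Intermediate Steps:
g = -552
F(V) = -41*√V
b = 901/276 (b = -1802/(-552) = -1802*(-1/552) = 901/276 ≈ 3.2645)
(b + F(41)) + 1628 = (901/276 - 41*√41) + 1628 = 450229/276 - 41*√41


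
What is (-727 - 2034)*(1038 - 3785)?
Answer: 7584467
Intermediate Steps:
(-727 - 2034)*(1038 - 3785) = -2761*(-2747) = 7584467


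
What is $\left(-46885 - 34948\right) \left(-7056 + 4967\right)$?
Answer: $170949137$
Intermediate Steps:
$\left(-46885 - 34948\right) \left(-7056 + 4967\right) = \left(-81833\right) \left(-2089\right) = 170949137$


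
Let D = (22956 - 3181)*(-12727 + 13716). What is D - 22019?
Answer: 19535456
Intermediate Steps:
D = 19557475 (D = 19775*989 = 19557475)
D - 22019 = 19557475 - 22019 = 19535456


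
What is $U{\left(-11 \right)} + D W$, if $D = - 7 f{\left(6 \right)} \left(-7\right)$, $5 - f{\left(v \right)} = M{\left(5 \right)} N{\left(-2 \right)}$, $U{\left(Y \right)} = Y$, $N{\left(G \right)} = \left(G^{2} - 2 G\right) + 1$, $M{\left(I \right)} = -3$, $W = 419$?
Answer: $656981$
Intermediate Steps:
$N{\left(G \right)} = 1 + G^{2} - 2 G$
$f{\left(v \right)} = 32$ ($f{\left(v \right)} = 5 - - 3 \left(1 + \left(-2\right)^{2} - -4\right) = 5 - - 3 \left(1 + 4 + 4\right) = 5 - \left(-3\right) 9 = 5 - -27 = 5 + 27 = 32$)
$D = 1568$ ($D = \left(-7\right) 32 \left(-7\right) = \left(-224\right) \left(-7\right) = 1568$)
$U{\left(-11 \right)} + D W = -11 + 1568 \cdot 419 = -11 + 656992 = 656981$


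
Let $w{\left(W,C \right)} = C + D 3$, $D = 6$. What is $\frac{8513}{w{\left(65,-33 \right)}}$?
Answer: $- \frac{8513}{15} \approx -567.53$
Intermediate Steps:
$w{\left(W,C \right)} = 18 + C$ ($w{\left(W,C \right)} = C + 6 \cdot 3 = C + 18 = 18 + C$)
$\frac{8513}{w{\left(65,-33 \right)}} = \frac{8513}{18 - 33} = \frac{8513}{-15} = 8513 \left(- \frac{1}{15}\right) = - \frac{8513}{15}$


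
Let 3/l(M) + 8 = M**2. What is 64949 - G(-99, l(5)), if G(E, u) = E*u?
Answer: 1104430/17 ≈ 64967.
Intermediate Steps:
l(M) = 3/(-8 + M**2)
64949 - G(-99, l(5)) = 64949 - (-99)*3/(-8 + 5**2) = 64949 - (-99)*3/(-8 + 25) = 64949 - (-99)*3/17 = 64949 - 1*(-297/17) = 64949 + 297/17 = 1104430/17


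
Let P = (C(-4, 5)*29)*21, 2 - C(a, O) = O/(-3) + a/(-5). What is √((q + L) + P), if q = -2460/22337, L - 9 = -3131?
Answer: 11*I*√141879821545/111685 ≈ 37.099*I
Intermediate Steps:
C(a, O) = 2 + O/3 + a/5 (C(a, O) = 2 - (O/(-3) + a/(-5)) = 2 - (O*(-⅓) + a*(-⅕)) = 2 - (-O/3 - a/5) = 2 + (O/3 + a/5) = 2 + O/3 + a/5)
L = -3122 (L = 9 - 3131 = -3122)
P = 8729/5 (P = ((2 + (⅓)*5 + (⅕)*(-4))*29)*21 = ((2 + 5/3 - ⅘)*29)*21 = ((43/15)*29)*21 = (1247/15)*21 = 8729/5 ≈ 1745.8)
q = -2460/22337 (q = -2460*1/22337 = -2460/22337 ≈ -0.11013)
√((q + L) + P) = √((-2460/22337 - 3122) + 8729/5) = √(-69738574/22337 + 8729/5) = √(-153713197/111685) = 11*I*√141879821545/111685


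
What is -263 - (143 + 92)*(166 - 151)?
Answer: -3788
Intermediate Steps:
-263 - (143 + 92)*(166 - 151) = -263 - 235*15 = -263 - 1*3525 = -263 - 3525 = -3788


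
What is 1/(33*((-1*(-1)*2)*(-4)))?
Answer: -1/264 ≈ -0.0037879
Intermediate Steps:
1/(33*((-1*(-1)*2)*(-4))) = 1/(33*((1*2)*(-4))) = 1/(33*(2*(-4))) = 1/(33*(-8)) = 1/(-264) = -1/264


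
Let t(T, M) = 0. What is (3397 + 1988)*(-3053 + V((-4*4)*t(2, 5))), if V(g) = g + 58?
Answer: -16128075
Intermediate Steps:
V(g) = 58 + g
(3397 + 1988)*(-3053 + V((-4*4)*t(2, 5))) = (3397 + 1988)*(-3053 + (58 - 4*4*0)) = 5385*(-3053 + (58 - 16*0)) = 5385*(-3053 + (58 + 0)) = 5385*(-3053 + 58) = 5385*(-2995) = -16128075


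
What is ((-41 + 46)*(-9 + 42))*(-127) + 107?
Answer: -20848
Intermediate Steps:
((-41 + 46)*(-9 + 42))*(-127) + 107 = (5*33)*(-127) + 107 = 165*(-127) + 107 = -20955 + 107 = -20848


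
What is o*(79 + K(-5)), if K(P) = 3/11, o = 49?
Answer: 42728/11 ≈ 3884.4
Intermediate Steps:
K(P) = 3/11 (K(P) = 3*(1/11) = 3/11)
o*(79 + K(-5)) = 49*(79 + 3/11) = 49*(872/11) = 42728/11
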